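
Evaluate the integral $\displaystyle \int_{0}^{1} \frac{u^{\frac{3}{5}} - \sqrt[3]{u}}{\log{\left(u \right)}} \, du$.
$\log{\left(\frac{6}{5} \right)}$

Replace the exponent $\frac{3}{5}$ by a parameter $a$: let $I(a) = \int_{0}^{1} \frac{- \sqrt[3]{u} + u^{a}}{\log{\left(u \right)}} \, du$.

Since $\dfrac{\partial}{\partial a}\,u^{a} = u^{a} \ln u$, the $\ln u$ in the denominator cancels and
$$\frac{dI}{da} = \int_{0}^{1} u^{a} \, du = \left[\frac{u^{a+1}}{a+1}\right]_0^1 = \frac{1}{a + 1}.$$

Integrating with respect to $a$ gives $I(a) = \log{\left(\frac{3 a}{4} + \frac{3}{4} \right)} + C$.

At $a = \frac{1}{3}$ the integrand is identically $0$, so $I(\frac{1}{3}) = 0$. The closed form gives $0$, hence $C = 0$.

Setting $a = \frac{3}{5}$:
$$I = \log{\left(\frac{6}{5} \right)}.$$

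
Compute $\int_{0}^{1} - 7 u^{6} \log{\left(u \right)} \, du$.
$\frac{1}{7}$

Begin with the known integral
$$J(a) = \int_{0}^{1} - 7 u^{a} \, du = - \frac{7}{a + 1}.$$

Differentiating under the integral sign brings down a factor of $\ln u$:
$$\frac{dJ}{da} = \int_{0}^{1} - 7 u^{a} \log{\left(u \right)} \, du = \frac{7}{\left(a + 1\right)^{2}}.$$

The integral on the left is $I$, so $I = \frac{7}{\left(a + 1\right)^{2}}$.

Setting $a = 6$:
$$I = \frac{1}{7}.$$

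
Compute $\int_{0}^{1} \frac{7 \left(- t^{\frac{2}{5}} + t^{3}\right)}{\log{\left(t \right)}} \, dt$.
$- \log{\left(\frac{823543}{1280000000} \right)}$

Consider the one-parameter family: let $I(a) = \int_{0}^{1} \frac{7 \left(t^{3} - t^{a}\right)}{\log{\left(t \right)}} \, dt$.

Since $\dfrac{\partial}{\partial a}\,t^{a} = t^{a} \ln t$, the $\ln t$ in the denominator cancels and
$$\frac{dI}{da} = \int_{0}^{1} -7 t^{a} \, dt = -7 \left[\frac{t^{a+1}}{a+1}\right]_0^1 = - \frac{7}{a + 1}.$$

Integrating with respect to $a$ gives $I(a) = - \log{\left(\frac{\left(a + 1\right)^{7}}{16384} \right)} + C$.

At $a = 3$ the integrand is identically $0$, so $I(3) = 0$. The closed form gives $0$, hence $C = 0$.

Setting $a = \frac{2}{5}$:
$$I = - \log{\left(\frac{823543}{1280000000} \right)}.$$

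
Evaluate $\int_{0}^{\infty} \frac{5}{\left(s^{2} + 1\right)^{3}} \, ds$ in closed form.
$\frac{15 \pi}{16}$

Start from the standard arctangent integral
$$J(a) = \int_{0}^{\infty} \frac{5}{a^{2} + s^{2}} \, ds = \frac{5 \pi}{2 a}.$$

Differentiating under the integral sign with respect to $a$,
$$\frac{dJ}{da} = \int_{0}^{\infty} - \frac{10 a}{\left(a^{2} + s^{2}\right)^{2}} \, ds = - \frac{5 \pi}{2 a^{2}},$$
so $\int_{0}^{\infty} \frac{5}{\left(a^{2} + s^{2}\right)^{2}} \, ds = \frac{5 \pi}{4 a^{3}}$.

Repeating — each differentiation of $1/(s^2+a^2)^j$ produces $-2ja/(s^2+a^2)^{j+1}$ — and dividing through by $-2ja$ at each step yields, after $2$ differentiations in total,
$$\int_{0}^{\infty} \frac{5}{\left(a^{2} + s^{2}\right)^{3}} \, ds = \frac{15 \pi}{16 a^{5}}.$$

Setting $a = 1$:
$$I = \frac{15 \pi}{16}.$$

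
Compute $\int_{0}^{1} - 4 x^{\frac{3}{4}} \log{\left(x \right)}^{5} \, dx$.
$\frac{1966080}{117649}$

Consider the simpler parametrised integral
$$J(a) = \int_{0}^{1} - 4 x^{a} \, dx = - \frac{4}{a + 1}.$$

Differentiating under the integral sign brings down a factor of $\ln x$:
$$\frac{dJ}{da} = \int_{0}^{1} - 4 x^{a} \log{\left(x \right)} \, dx = \frac{4}{\left(a + 1\right)^{2}}.$$

Repeating $5$ times in total — each differentiation brings down another $\ln x$ — gives
$$\frac{d^{5}J}{da^{5}} = \int_{0}^{1} - 4 x^{a} \log{\left(x \right)}^{5} \, dx = \frac{480}{\left(a + 1\right)^{6}},$$
and the integrand here is exactly the target integrand, so $I = \frac{480}{\left(a + 1\right)^{6}}$.

Setting $a = \frac{3}{4}$:
$$I = \frac{1966080}{117649}.$$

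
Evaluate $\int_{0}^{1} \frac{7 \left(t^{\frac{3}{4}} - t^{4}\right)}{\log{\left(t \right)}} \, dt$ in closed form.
$\log{\left(\frac{823543}{1280000000} \right)}$

Consider the one-parameter family: let $I(a) = \int_{0}^{1} \frac{7 \left(- t^{4} + t^{a}\right)}{\log{\left(t \right)}} \, dt$.

Since $\dfrac{\partial}{\partial a}\,t^{a} = t^{a} \ln t$, the $\ln t$ in the denominator cancels and
$$\frac{dI}{da} = \int_{0}^{1} 7 t^{a} \, dt = 7 \left[\frac{t^{a+1}}{a+1}\right]_0^1 = \frac{7}{a + 1}.$$

Integrating with respect to $a$ gives $I(a) = \log{\left(\frac{\left(a + 1\right)^{7}}{78125} \right)} + C$.

At $a = 4$ the integrand is identically $0$, so $I(4) = 0$. The closed form gives $0$, hence $C = 0$.

Setting $a = \frac{3}{4}$:
$$I = \log{\left(\frac{823543}{1280000000} \right)}.$$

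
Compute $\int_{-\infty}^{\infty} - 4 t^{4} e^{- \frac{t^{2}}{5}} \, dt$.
$- 75 \sqrt{5} \sqrt{\pi}$

Consider the simpler parametrised integral
$$J(a) = \int_{-\infty}^{\infty} - 4 e^{- a t^{2}} \, dt = - \frac{4 \sqrt{\pi}}{\sqrt{a}}.$$

Differentiating under the integral sign brings down a factor of $(-t^2)$:
$$\frac{dJ}{da} = \int_{-\infty}^{\infty} 4 t^{2} e^{- a t^{2}} \, dt = \frac{2 \sqrt{\pi}}{a^{\frac{3}{2}}}.$$

Repeating twice in total — each differentiation brings down another $(-t^2)$ — gives
$$\frac{d^{2}J}{da^{2}} = \int_{-\infty}^{\infty} - 4 t^{4} e^{- a t^{2}} \, dt = - \frac{3 \sqrt{\pi}}{a^{\frac{5}{2}}},$$
and the integrand here is exactly the target integrand, so $I = - \frac{3 \sqrt{\pi}}{a^{\frac{5}{2}}}$.

Setting $a = \frac{1}{5}$:
$$I = - 75 \sqrt{5} \sqrt{\pi}.$$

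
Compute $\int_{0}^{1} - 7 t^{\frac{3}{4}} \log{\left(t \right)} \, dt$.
$\frac{16}{7}$

Start from the elementary integral
$$J(a) = \int_{0}^{1} - 7 t^{a} \, dt = - \frac{7}{a + 1}.$$

Differentiating under the integral sign brings down a factor of $\ln t$:
$$\frac{dJ}{da} = \int_{0}^{1} - 7 t^{a} \log{\left(t \right)} \, dt = \frac{7}{\left(a + 1\right)^{2}}.$$

The integral on the left is $I$, so $I = \frac{7}{\left(a + 1\right)^{2}}$.

Setting $a = \frac{3}{4}$:
$$I = \frac{16}{7}.$$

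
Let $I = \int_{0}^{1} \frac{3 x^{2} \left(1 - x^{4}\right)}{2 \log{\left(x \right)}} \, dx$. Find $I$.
$\log{\left(\frac{3 \sqrt{21}}{49} \right)}$

Consider the one-parameter family: let $I(a) = \int_{0}^{1} \frac{3 \left(- x^{6} + x^{a}\right)}{2 \log{\left(x \right)}} \, dx$.

Since $\dfrac{\partial}{\partial a}\,x^{a} = x^{a} \ln x$, the $\ln x$ in the denominator cancels and
$$\frac{dI}{da} = \int_{0}^{1} \frac{3}{2} x^{a} \, dx = \frac{3}{2} \left[\frac{x^{a+1}}{a+1}\right]_0^1 = \frac{3}{2 \left(a + 1\right)}.$$

Integrating with respect to $a$ gives $I(a) = \frac{3 \log{\left(a + 1 \right)}}{2} - \frac{3 \log{\left(7 \right)}}{2} + C$.

At $a = 6$ the integrand is identically $0$, so $I(6) = 0$. The closed form gives $0$, hence $C = 0$.

Setting $a = 2$:
$$I = \log{\left(\frac{3 \sqrt{21}}{49} \right)}.$$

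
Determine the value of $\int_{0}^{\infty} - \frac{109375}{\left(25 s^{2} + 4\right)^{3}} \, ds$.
$- \frac{65625 \pi}{512}$

Recall the elementary integral
$$J(a) = \int_{0}^{\infty} - \frac{7}{a^{2} + s^{2}} \, ds = - \frac{7 \pi}{2 a}.$$

Differentiating under the integral sign with respect to $a$,
$$\frac{dJ}{da} = \int_{0}^{\infty} \frac{14 a}{\left(a^{2} + s^{2}\right)^{2}} \, ds = \frac{7 \pi}{2 a^{2}},$$
so $\int_{0}^{\infty} - \frac{7}{\left(a^{2} + s^{2}\right)^{2}} \, ds = - \frac{7 \pi}{4 a^{3}}$.

Repeating — each differentiation of $1/(s^2+a^2)^j$ produces $-2ja/(s^2+a^2)^{j+1}$ — and dividing through by $-2ja$ at each step yields, after $2$ differentiations in total,
$$\int_{0}^{\infty} - \frac{7}{\left(a^{2} + s^{2}\right)^{3}} \, ds = - \frac{21 \pi}{16 a^{5}}.$$

Setting $a = \frac{2}{5}$:
$$I = - \frac{65625 \pi}{512}.$$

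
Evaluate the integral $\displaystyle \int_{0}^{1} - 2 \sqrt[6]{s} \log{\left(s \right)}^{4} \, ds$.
$- \frac{373248}{16807}$

Begin with the known integral
$$J(a) = \int_{0}^{1} - 2 s^{a} \, ds = - \frac{2}{a + 1}.$$

Differentiating under the integral sign brings down a factor of $\ln s$:
$$\frac{dJ}{da} = \int_{0}^{1} - 2 s^{a} \log{\left(s \right)} \, ds = \frac{2}{\left(a + 1\right)^{2}}.$$

Repeating $4$ times in total — each differentiation brings down another $\ln s$ — gives
$$\frac{d^{4}J}{da^{4}} = \int_{0}^{1} - 2 s^{a} \log{\left(s \right)}^{4} \, ds = - \frac{48}{\left(a + 1\right)^{5}},$$
and the integrand here is exactly the target integrand, so $I = - \frac{48}{\left(a + 1\right)^{5}}$.

Setting $a = \frac{1}{6}$:
$$I = - \frac{373248}{16807}.$$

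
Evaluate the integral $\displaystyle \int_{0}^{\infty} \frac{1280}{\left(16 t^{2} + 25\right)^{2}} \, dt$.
$\frac{16 \pi}{25}$

Start from the standard arctangent integral
$$J(a) = \int_{0}^{\infty} \frac{5}{a^{2} + t^{2}} \, dt = \frac{5 \pi}{2 a}.$$

Differentiating under the integral sign with respect to $a$,
$$\frac{dJ}{da} = \int_{0}^{\infty} - \frac{10 a}{\left(a^{2} + t^{2}\right)^{2}} \, dt = - \frac{5 \pi}{2 a^{2}},$$
so $\int_{0}^{\infty} \frac{5}{\left(a^{2} + t^{2}\right)^{2}} \, dt = \frac{5 \pi}{4 a^{3}}$.

Setting $a = \frac{5}{4}$:
$$I = \frac{16 \pi}{25}.$$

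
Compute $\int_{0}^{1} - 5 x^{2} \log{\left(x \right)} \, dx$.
$\frac{5}{9}$

Consider the simpler parametrised integral
$$J(a) = \int_{0}^{1} - 5 x^{a} \, dx = - \frac{5}{a + 1}.$$

Differentiating under the integral sign brings down a factor of $\ln x$:
$$\frac{dJ}{da} = \int_{0}^{1} - 5 x^{a} \log{\left(x \right)} \, dx = \frac{5}{\left(a + 1\right)^{2}}.$$

The integral on the left is $I$, so $I = \frac{5}{\left(a + 1\right)^{2}}$.

Setting $a = 2$:
$$I = \frac{5}{9}.$$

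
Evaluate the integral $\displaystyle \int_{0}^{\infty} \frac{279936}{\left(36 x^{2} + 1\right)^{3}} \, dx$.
$8748 \pi$

Start from the standard arctangent integral
$$J(a) = \int_{0}^{\infty} \frac{6}{a^{2} + x^{2}} \, dx = \frac{3 \pi}{a}.$$

Differentiating under the integral sign with respect to $a$,
$$\frac{dJ}{da} = \int_{0}^{\infty} - \frac{12 a}{\left(a^{2} + x^{2}\right)^{2}} \, dx = - \frac{3 \pi}{a^{2}},$$
so $\int_{0}^{\infty} \frac{6}{\left(a^{2} + x^{2}\right)^{2}} \, dx = \frac{3 \pi}{2 a^{3}}$.

Repeating — each differentiation of $1/(x^2+a^2)^j$ produces $-2ja/(x^2+a^2)^{j+1}$ — and dividing through by $-2ja$ at each step yields, after $2$ differentiations in total,
$$\int_{0}^{\infty} \frac{6}{\left(a^{2} + x^{2}\right)^{3}} \, dx = \frac{9 \pi}{8 a^{5}}.$$

Setting $a = \frac{1}{6}$:
$$I = 8748 \pi.$$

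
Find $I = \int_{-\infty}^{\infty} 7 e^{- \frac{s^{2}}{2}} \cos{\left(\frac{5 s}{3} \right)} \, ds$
$\frac{7 \sqrt{2} \sqrt{\pi}}{e^{\frac{25}{18}}}$

Treat the cosine frequency as a parameter and define $I(b) = \int_{-\infty}^{\infty} 7 e^{- \frac{s^{2}}{2}} \cos{\left(b s \right)} \, ds$.

Differentiating under the integral sign,
$$I'(b) = \int_{-\infty}^{\infty} - 7 s e^{- \frac{s^{2}}{2}} \sin{\left(b s \right)} \, ds.$$

Integrate $\int_{-\infty}^{\infty} s \sin(b s)\, e^{- \frac{s^{2}}{2}}\, ds$ by parts with $u = \sin(b s)$ and $dv = s\, e^{- \frac{s^{2}}{2}}\, ds$, giving $v = - e^{- \frac{s^{2}}{2}}$. The boundary term vanishes and
$$\int_{-\infty}^{\infty} s \sin(b s)\, e^{- \frac{s^{2}}{2}}\, ds = b \int_{-\infty}^{\infty} \cos(b s)\, e^{- \frac{s^{2}}{2}}\, ds,$$
so $I'(b) = - b\, I(b)$.

This is a separable first-order ODE; solving with the initial condition $I(0) = \int_{-\infty}^{\infty} 7 e^{- \frac{s^{2}}{2}}\,ds = 7 \sqrt{2} \sqrt{\pi}$ gives
$$I(b) = 7 \sqrt{2} \sqrt{\pi} e^{- \frac{b^{2}}{2}}.$$

Setting $b = \frac{5}{3}$:
$$I = \frac{7 \sqrt{2} \sqrt{\pi}}{e^{\frac{25}{18}}}.$$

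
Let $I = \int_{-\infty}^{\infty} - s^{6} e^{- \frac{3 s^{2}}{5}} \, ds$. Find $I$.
$- \frac{625 \sqrt{15} \sqrt{\pi}}{216}$

Consider the simpler parametrised integral
$$J(a) = \int_{-\infty}^{\infty} - e^{- a s^{2}} \, ds = - \frac{\sqrt{\pi}}{\sqrt{a}}.$$

Differentiating under the integral sign brings down a factor of $(-s^2)$:
$$\frac{dJ}{da} = \int_{-\infty}^{\infty} s^{2} e^{- a s^{2}} \, ds = \frac{\sqrt{\pi}}{2 a^{\frac{3}{2}}}.$$

Repeating $3$ times in total — each differentiation brings down another $(-s^2)$ — gives
$$\frac{d^{3}J}{da^{3}} = \int_{-\infty}^{\infty} s^{6} e^{- a s^{2}} \, ds = \frac{15 \sqrt{\pi}}{8 a^{\frac{7}{2}}},$$
and the integrand here is $(-1)^{3}$ times the target integrand, so $I = (-1)^{3}\,\frac{d^{3}J}{da^{3}} = - \frac{15 \sqrt{\pi}}{8 a^{\frac{7}{2}}}$.

Setting $a = \frac{3}{5}$:
$$I = - \frac{625 \sqrt{15} \sqrt{\pi}}{216}.$$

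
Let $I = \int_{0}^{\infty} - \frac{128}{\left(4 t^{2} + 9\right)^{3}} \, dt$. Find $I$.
$- \frac{4 \pi}{81}$

Start from the standard arctangent integral
$$J(a) = \int_{0}^{\infty} - \frac{2}{a^{2} + t^{2}} \, dt = - \frac{\pi}{a}.$$

Differentiating under the integral sign with respect to $a$,
$$\frac{dJ}{da} = \int_{0}^{\infty} \frac{4 a}{\left(a^{2} + t^{2}\right)^{2}} \, dt = \frac{\pi}{a^{2}},$$
so $\int_{0}^{\infty} - \frac{2}{\left(a^{2} + t^{2}\right)^{2}} \, dt = - \frac{\pi}{2 a^{3}}$.

Repeating — each differentiation of $1/(t^2+a^2)^j$ produces $-2ja/(t^2+a^2)^{j+1}$ — and dividing through by $-2ja$ at each step yields, after $2$ differentiations in total,
$$\int_{0}^{\infty} - \frac{2}{\left(a^{2} + t^{2}\right)^{3}} \, dt = - \frac{3 \pi}{8 a^{5}}.$$

Setting $a = \frac{3}{2}$:
$$I = - \frac{4 \pi}{81}.$$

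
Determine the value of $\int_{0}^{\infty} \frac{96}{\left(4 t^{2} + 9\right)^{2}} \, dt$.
$\frac{4 \pi}{9}$

Begin with the known result
$$J(a) = \int_{0}^{\infty} \frac{6}{a^{2} + t^{2}} \, dt = \frac{3 \pi}{a}.$$

Differentiating under the integral sign with respect to $a$,
$$\frac{dJ}{da} = \int_{0}^{\infty} - \frac{12 a}{\left(a^{2} + t^{2}\right)^{2}} \, dt = - \frac{3 \pi}{a^{2}},$$
so $\int_{0}^{\infty} \frac{6}{\left(a^{2} + t^{2}\right)^{2}} \, dt = \frac{3 \pi}{2 a^{3}}$.

Setting $a = \frac{3}{2}$:
$$I = \frac{4 \pi}{9}.$$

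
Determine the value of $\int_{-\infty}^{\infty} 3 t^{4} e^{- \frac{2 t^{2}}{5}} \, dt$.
$\frac{225 \sqrt{10} \sqrt{\pi}}{32}$

Begin with the known integral
$$J(a) = \int_{-\infty}^{\infty} 3 e^{- a t^{2}} \, dt = \frac{3 \sqrt{\pi}}{\sqrt{a}}.$$

Differentiating under the integral sign brings down a factor of $(-t^2)$:
$$\frac{dJ}{da} = \int_{-\infty}^{\infty} - 3 t^{2} e^{- a t^{2}} \, dt = - \frac{3 \sqrt{\pi}}{2 a^{\frac{3}{2}}}.$$

Repeating twice in total — each differentiation brings down another $(-t^2)$ — gives
$$\frac{d^{2}J}{da^{2}} = \int_{-\infty}^{\infty} 3 t^{4} e^{- a t^{2}} \, dt = \frac{9 \sqrt{\pi}}{4 a^{\frac{5}{2}}},$$
and the integrand here is exactly the target integrand, so $I = \frac{9 \sqrt{\pi}}{4 a^{\frac{5}{2}}}$.

Setting $a = \frac{2}{5}$:
$$I = \frac{225 \sqrt{10} \sqrt{\pi}}{32}.$$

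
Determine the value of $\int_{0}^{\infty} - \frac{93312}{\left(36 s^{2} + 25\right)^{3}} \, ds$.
$- \frac{2916 \pi}{3125}$

Recall the elementary integral
$$J(a) = \int_{0}^{\infty} - \frac{2}{a^{2} + s^{2}} \, ds = - \frac{\pi}{a}.$$

Differentiating under the integral sign with respect to $a$,
$$\frac{dJ}{da} = \int_{0}^{\infty} \frac{4 a}{\left(a^{2} + s^{2}\right)^{2}} \, ds = \frac{\pi}{a^{2}},$$
so $\int_{0}^{\infty} - \frac{2}{\left(a^{2} + s^{2}\right)^{2}} \, ds = - \frac{\pi}{2 a^{3}}$.

Repeating — each differentiation of $1/(s^2+a^2)^j$ produces $-2ja/(s^2+a^2)^{j+1}$ — and dividing through by $-2ja$ at each step yields, after $2$ differentiations in total,
$$\int_{0}^{\infty} - \frac{2}{\left(a^{2} + s^{2}\right)^{3}} \, ds = - \frac{3 \pi}{8 a^{5}}.$$

Setting $a = \frac{5}{6}$:
$$I = - \frac{2916 \pi}{3125}.$$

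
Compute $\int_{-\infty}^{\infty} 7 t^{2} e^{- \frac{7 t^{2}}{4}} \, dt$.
$\frac{4 \sqrt{7} \sqrt{\pi}}{7}$

Start from the elementary integral
$$J(a) = \int_{-\infty}^{\infty} 7 e^{- a t^{2}} \, dt = \frac{7 \sqrt{\pi}}{\sqrt{a}}.$$

Differentiating under the integral sign brings down a factor of $(-t^2)$:
$$\frac{dJ}{da} = \int_{-\infty}^{\infty} - 7 t^{2} e^{- a t^{2}} \, dt = - \frac{7 \sqrt{\pi}}{2 a^{\frac{3}{2}}}.$$

The integral on the left is $-I$, so $I = \frac{7 \sqrt{\pi}}{2 a^{\frac{3}{2}}}$.

Setting $a = \frac{7}{4}$:
$$I = \frac{4 \sqrt{7} \sqrt{\pi}}{7}.$$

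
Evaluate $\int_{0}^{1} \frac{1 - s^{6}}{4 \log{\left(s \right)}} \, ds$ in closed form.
$- \frac{\log{\left(7 \right)}}{4}$

Consider the one-parameter family: let $I(a) = \int_{0}^{1} \frac{1 - s^{a}}{4 \log{\left(s \right)}} \, ds$.

Since $\dfrac{\partial}{\partial a}\,s^{a} = s^{a} \ln s$, the $\ln s$ in the denominator cancels and
$$\frac{dI}{da} = \int_{0}^{1} - \frac{1}{4} s^{a} \, ds = - \frac{1}{4} \left[\frac{s^{a+1}}{a+1}\right]_0^1 = - \frac{1}{4 a + 4}.$$

Integrating with respect to $a$ gives $I(a) = - \frac{\log{\left(a + 1 \right)}}{4} + C$.

At $a = 0$ the integrand is identically $0$, so $I(0) = 0$. The closed form gives $0$, hence $C = 0$.

Setting $a = 6$:
$$I = - \frac{\log{\left(7 \right)}}{4}.$$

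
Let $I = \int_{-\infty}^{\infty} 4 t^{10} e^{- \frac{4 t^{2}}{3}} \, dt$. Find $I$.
$\frac{229635 \sqrt{3} \sqrt{\pi}}{16384}$

Consider the simpler parametrised integral
$$J(a) = \int_{-\infty}^{\infty} 4 e^{- a t^{2}} \, dt = \frac{4 \sqrt{\pi}}{\sqrt{a}}.$$

Differentiating under the integral sign brings down a factor of $(-t^2)$:
$$\frac{dJ}{da} = \int_{-\infty}^{\infty} - 4 t^{2} e^{- a t^{2}} \, dt = - \frac{2 \sqrt{\pi}}{a^{\frac{3}{2}}}.$$

Repeating $5$ times in total — each differentiation brings down another $(-t^2)$ — gives
$$\frac{d^{5}J}{da^{5}} = \int_{-\infty}^{\infty} - 4 t^{10} e^{- a t^{2}} \, dt = - \frac{945 \sqrt{\pi}}{8 a^{\frac{11}{2}}},$$
and the integrand here is $(-1)^{5}$ times the target integrand, so $I = (-1)^{5}\,\frac{d^{5}J}{da^{5}} = \frac{945 \sqrt{\pi}}{8 a^{\frac{11}{2}}}$.

Setting $a = \frac{4}{3}$:
$$I = \frac{229635 \sqrt{3} \sqrt{\pi}}{16384}.$$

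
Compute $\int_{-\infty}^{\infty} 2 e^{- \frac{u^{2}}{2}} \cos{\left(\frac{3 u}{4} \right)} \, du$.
$\frac{2 \sqrt{2} \sqrt{\pi}}{e^{\frac{9}{32}}}$

Treat the cosine frequency as a parameter and define $I(b) = \int_{-\infty}^{\infty} 2 e^{- \frac{u^{2}}{2}} \cos{\left(b u \right)} \, du$.

Differentiating under the integral sign,
$$I'(b) = \int_{-\infty}^{\infty} - 2 u e^{- \frac{u^{2}}{2}} \sin{\left(b u \right)} \, du.$$

Integrate $\int_{-\infty}^{\infty} u \sin(b u)\, e^{- \frac{u^{2}}{2}}\, du$ by parts with $w = \sin(b u)$ and $dv = u\, e^{- \frac{u^{2}}{2}}\, du$, giving $v = - e^{- \frac{u^{2}}{2}}$. The boundary term vanishes and
$$\int_{-\infty}^{\infty} u \sin(b u)\, e^{- \frac{u^{2}}{2}}\, du = b \int_{-\infty}^{\infty} \cos(b u)\, e^{- \frac{u^{2}}{2}}\, du,$$
so $I'(b) = - b\, I(b)$.

This is a separable first-order ODE; solving with the initial condition $I(0) = \int_{-\infty}^{\infty} 2 e^{- \frac{u^{2}}{2}}\,du = 2 \sqrt{2} \sqrt{\pi}$ gives
$$I(b) = 2 \sqrt{2} \sqrt{\pi} e^{- \frac{b^{2}}{2}}.$$

Setting $b = \frac{3}{4}$:
$$I = \frac{2 \sqrt{2} \sqrt{\pi}}{e^{\frac{9}{32}}}.$$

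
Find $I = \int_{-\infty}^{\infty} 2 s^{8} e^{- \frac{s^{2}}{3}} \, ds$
$\frac{8505 \sqrt{3} \sqrt{\pi}}{8}$

Begin with the known integral
$$J(a) = \int_{-\infty}^{\infty} 2 e^{- a s^{2}} \, ds = \frac{2 \sqrt{\pi}}{\sqrt{a}}.$$

Differentiating under the integral sign brings down a factor of $(-s^2)$:
$$\frac{dJ}{da} = \int_{-\infty}^{\infty} - 2 s^{2} e^{- a s^{2}} \, ds = - \frac{\sqrt{\pi}}{a^{\frac{3}{2}}}.$$

Repeating $4$ times in total — each differentiation brings down another $(-s^2)$ — gives
$$\frac{d^{4}J}{da^{4}} = \int_{-\infty}^{\infty} 2 s^{8} e^{- a s^{2}} \, ds = \frac{105 \sqrt{\pi}}{8 a^{\frac{9}{2}}},$$
and the integrand here is exactly the target integrand, so $I = \frac{105 \sqrt{\pi}}{8 a^{\frac{9}{2}}}$.

Setting $a = \frac{1}{3}$:
$$I = \frac{8505 \sqrt{3} \sqrt{\pi}}{8}.$$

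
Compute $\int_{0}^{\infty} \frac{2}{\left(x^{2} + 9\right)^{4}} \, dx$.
$\frac{5 \pi}{34992}$

Begin with the known result
$$J(a) = \int_{0}^{\infty} \frac{2}{a^{2} + x^{2}} \, dx = \frac{\pi}{a}.$$

Differentiating under the integral sign with respect to $a$,
$$\frac{dJ}{da} = \int_{0}^{\infty} - \frac{4 a}{\left(a^{2} + x^{2}\right)^{2}} \, dx = - \frac{\pi}{a^{2}},$$
so $\int_{0}^{\infty} \frac{2}{\left(a^{2} + x^{2}\right)^{2}} \, dx = \frac{\pi}{2 a^{3}}$.

Repeating — each differentiation of $1/(x^2+a^2)^j$ produces $-2ja/(x^2+a^2)^{j+1}$ — and dividing through by $-2ja$ at each step yields, after $3$ differentiations in total,
$$\int_{0}^{\infty} \frac{2}{\left(a^{2} + x^{2}\right)^{4}} \, dx = \frac{5 \pi}{16 a^{7}}.$$

Setting $a = 3$:
$$I = \frac{5 \pi}{34992}.$$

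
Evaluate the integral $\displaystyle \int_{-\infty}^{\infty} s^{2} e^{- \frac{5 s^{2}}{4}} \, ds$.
$\frac{4 \sqrt{5} \sqrt{\pi}}{25}$

Start from the elementary integral
$$J(a) = \int_{-\infty}^{\infty} e^{- a s^{2}} \, ds = \frac{\sqrt{\pi}}{\sqrt{a}}.$$

Differentiating under the integral sign brings down a factor of $(-s^2)$:
$$\frac{dJ}{da} = \int_{-\infty}^{\infty} - s^{2} e^{- a s^{2}} \, ds = - \frac{\sqrt{\pi}}{2 a^{\frac{3}{2}}}.$$

The integral on the left is $-I$, so $I = \frac{\sqrt{\pi}}{2 a^{\frac{3}{2}}}$.

Setting $a = \frac{5}{4}$:
$$I = \frac{4 \sqrt{5} \sqrt{\pi}}{25}.$$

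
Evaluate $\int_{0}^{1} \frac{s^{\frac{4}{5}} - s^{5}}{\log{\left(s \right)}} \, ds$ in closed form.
$- \log{\left(10 \right)} + \log{\left(3 \right)}$

Consider the one-parameter family: let $I(a) = \int_{0}^{1} \frac{s^{\frac{4}{5}} - s^{a}}{\log{\left(s \right)}} \, ds$.

Since $\dfrac{\partial}{\partial a}\,s^{a} = s^{a} \ln s$, the $\ln s$ in the denominator cancels and
$$\frac{dI}{da} = \int_{0}^{1} -1 s^{a} \, ds = -1 \left[\frac{s^{a+1}}{a+1}\right]_0^1 = - \frac{1}{a + 1}.$$

Integrating with respect to $a$ gives $I(a) = - \log{\left(\frac{5 a}{9} + \frac{5}{9} \right)} + C$.

At $a = \frac{4}{5}$ the integrand is identically $0$, so $I(\frac{4}{5}) = 0$. The closed form gives $0$, hence $C = 0$.

Setting $a = 5$:
$$I = - \log{\left(10 \right)} + \log{\left(3 \right)}.$$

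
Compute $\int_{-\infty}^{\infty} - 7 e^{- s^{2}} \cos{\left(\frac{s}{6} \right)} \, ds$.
$- \frac{7 \sqrt{\pi}}{e^{\frac{1}{144}}}$

Let $b$ denote the cosine frequency and define $I(b) = \int_{-\infty}^{\infty} - 7 e^{- s^{2}} \cos{\left(b s \right)} \, ds$.

Differentiating under the integral sign,
$$I'(b) = \int_{-\infty}^{\infty} 7 s e^{- s^{2}} \sin{\left(b s \right)} \, ds.$$

Integrate $\int_{-\infty}^{\infty} s \sin(b s)\, e^{- s^{2}}\, ds$ by parts with $u = \sin(b s)$ and $dv = s\, e^{- s^{2}}\, ds$, giving $v = - \frac{e^{- s^{2}}}{2}$. The boundary term vanishes and
$$\int_{-\infty}^{\infty} s \sin(b s)\, e^{- s^{2}}\, ds = \frac{b}{2} \int_{-\infty}^{\infty} \cos(b s)\, e^{- s^{2}}\, ds,$$
so $I'(b) = - \frac{b}{2}\, I(b)$.

This is a separable first-order ODE; solving with the initial condition $I(0) = \int_{-\infty}^{\infty} - 7 e^{- s^{2}}\,ds = - 7 \sqrt{\pi}$ gives
$$I(b) = - 7 \sqrt{\pi} e^{- \frac{b^{2}}{4}}.$$

Setting $b = \frac{1}{6}$:
$$I = - \frac{7 \sqrt{\pi}}{e^{\frac{1}{144}}}.$$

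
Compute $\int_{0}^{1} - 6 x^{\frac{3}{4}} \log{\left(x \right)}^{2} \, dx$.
$- \frac{768}{343}$

Begin with the known integral
$$J(a) = \int_{0}^{1} - 6 x^{a} \, dx = - \frac{6}{a + 1}.$$

Differentiating under the integral sign brings down a factor of $\ln x$:
$$\frac{dJ}{da} = \int_{0}^{1} - 6 x^{a} \log{\left(x \right)} \, dx = \frac{6}{\left(a + 1\right)^{2}}.$$

Repeating twice in total — each differentiation brings down another $\ln x$ — gives
$$\frac{d^{2}J}{da^{2}} = \int_{0}^{1} - 6 x^{a} \log{\left(x \right)}^{2} \, dx = - \frac{12}{\left(a + 1\right)^{3}},$$
and the integrand here is exactly the target integrand, so $I = - \frac{12}{\left(a + 1\right)^{3}}$.

Setting $a = \frac{3}{4}$:
$$I = - \frac{768}{343}.$$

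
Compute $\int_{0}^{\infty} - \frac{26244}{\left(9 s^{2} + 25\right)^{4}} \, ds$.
$- \frac{2187 \pi}{125000}$

Begin with the known result
$$J(a) = \int_{0}^{\infty} - \frac{4}{a^{2} + s^{2}} \, ds = - \frac{2 \pi}{a}.$$

Differentiating under the integral sign with respect to $a$,
$$\frac{dJ}{da} = \int_{0}^{\infty} \frac{8 a}{\left(a^{2} + s^{2}\right)^{2}} \, ds = \frac{2 \pi}{a^{2}},$$
so $\int_{0}^{\infty} - \frac{4}{\left(a^{2} + s^{2}\right)^{2}} \, ds = - \frac{\pi}{a^{3}}$.

Repeating — each differentiation of $1/(s^2+a^2)^j$ produces $-2ja/(s^2+a^2)^{j+1}$ — and dividing through by $-2ja$ at each step yields, after $3$ differentiations in total,
$$\int_{0}^{\infty} - \frac{4}{\left(a^{2} + s^{2}\right)^{4}} \, ds = - \frac{5 \pi}{8 a^{7}}.$$

Setting $a = \frac{5}{3}$:
$$I = - \frac{2187 \pi}{125000}.$$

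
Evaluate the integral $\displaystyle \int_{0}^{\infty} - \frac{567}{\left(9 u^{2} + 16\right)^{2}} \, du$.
$- \frac{189 \pi}{256}$

Begin with the known result
$$J(a) = \int_{0}^{\infty} - \frac{7}{a^{2} + u^{2}} \, du = - \frac{7 \pi}{2 a}.$$

Differentiating under the integral sign with respect to $a$,
$$\frac{dJ}{da} = \int_{0}^{\infty} \frac{14 a}{\left(a^{2} + u^{2}\right)^{2}} \, du = \frac{7 \pi}{2 a^{2}},$$
so $\int_{0}^{\infty} - \frac{7}{\left(a^{2} + u^{2}\right)^{2}} \, du = - \frac{7 \pi}{4 a^{3}}$.

Setting $a = \frac{4}{3}$:
$$I = - \frac{189 \pi}{256}.$$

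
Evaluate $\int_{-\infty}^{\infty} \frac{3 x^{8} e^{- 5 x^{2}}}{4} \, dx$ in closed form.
$\frac{63 \sqrt{5} \sqrt{\pi}}{40000}$

Consider the simpler parametrised integral
$$J(a) = \int_{-\infty}^{\infty} \frac{3 e^{- a x^{2}}}{4} \, dx = \frac{3 \sqrt{\pi}}{4 \sqrt{a}}.$$

Differentiating under the integral sign brings down a factor of $(-x^2)$:
$$\frac{dJ}{da} = \int_{-\infty}^{\infty} - \frac{3 x^{2} e^{- a x^{2}}}{4} \, dx = - \frac{3 \sqrt{\pi}}{8 a^{\frac{3}{2}}}.$$

Repeating $4$ times in total — each differentiation brings down another $(-x^2)$ — gives
$$\frac{d^{4}J}{da^{4}} = \int_{-\infty}^{\infty} \frac{3 x^{8} e^{- a x^{2}}}{4} \, dx = \frac{315 \sqrt{\pi}}{64 a^{\frac{9}{2}}},$$
and the integrand here is exactly the target integrand, so $I = \frac{315 \sqrt{\pi}}{64 a^{\frac{9}{2}}}$.

Setting $a = 5$:
$$I = \frac{63 \sqrt{5} \sqrt{\pi}}{40000}.$$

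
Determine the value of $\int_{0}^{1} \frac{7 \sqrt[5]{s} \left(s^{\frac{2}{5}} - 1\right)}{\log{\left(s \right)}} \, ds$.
$\log{\left(\frac{16384}{2187} \right)}$

Introduce a parameter $a$ in the exponent: let $I(a) = \int_{0}^{1} \frac{7 \left(- \sqrt[5]{s} + s^{a}\right)}{\log{\left(s \right)}} \, ds$.

Since $\dfrac{\partial}{\partial a}\,s^{a} = s^{a} \ln s$, the $\ln s$ in the denominator cancels and
$$\frac{dI}{da} = \int_{0}^{1} 7 s^{a} \, ds = 7 \left[\frac{s^{a+1}}{a+1}\right]_0^1 = \frac{7}{a + 1}.$$

Integrating with respect to $a$ gives $I(a) = \log{\left(\frac{78125 \left(a + 1\right)^{7}}{279936} \right)} + C$.

At $a = \frac{1}{5}$ the integrand is identically $0$, so $I(\frac{1}{5}) = 0$. The closed form gives $0$, hence $C = 0$.

Setting $a = \frac{3}{5}$:
$$I = \log{\left(\frac{16384}{2187} \right)}.$$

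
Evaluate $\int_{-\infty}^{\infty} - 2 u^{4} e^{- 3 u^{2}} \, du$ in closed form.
$- \frac{\sqrt{3} \sqrt{\pi}}{18}$

Start from the elementary integral
$$J(a) = \int_{-\infty}^{\infty} - 2 e^{- a u^{2}} \, du = - \frac{2 \sqrt{\pi}}{\sqrt{a}}.$$

Differentiating under the integral sign brings down a factor of $(-u^2)$:
$$\frac{dJ}{da} = \int_{-\infty}^{\infty} 2 u^{2} e^{- a u^{2}} \, du = \frac{\sqrt{\pi}}{a^{\frac{3}{2}}}.$$

Repeating twice in total — each differentiation brings down another $(-u^2)$ — gives
$$\frac{d^{2}J}{da^{2}} = \int_{-\infty}^{\infty} - 2 u^{4} e^{- a u^{2}} \, du = - \frac{3 \sqrt{\pi}}{2 a^{\frac{5}{2}}},$$
and the integrand here is exactly the target integrand, so $I = - \frac{3 \sqrt{\pi}}{2 a^{\frac{5}{2}}}$.

Setting $a = 3$:
$$I = - \frac{\sqrt{3} \sqrt{\pi}}{18}.$$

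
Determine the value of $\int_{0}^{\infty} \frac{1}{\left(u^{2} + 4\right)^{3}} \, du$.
$\frac{3 \pi}{512}$

Begin with the known result
$$J(a) = \int_{0}^{\infty} \frac{1}{a^{2} + u^{2}} \, du = \frac{\pi}{2 a}.$$

Differentiating under the integral sign with respect to $a$,
$$\frac{dJ}{da} = \int_{0}^{\infty} - \frac{2 a}{\left(a^{2} + u^{2}\right)^{2}} \, du = - \frac{\pi}{2 a^{2}},$$
so $\int_{0}^{\infty} \frac{1}{\left(a^{2} + u^{2}\right)^{2}} \, du = \frac{\pi}{4 a^{3}}$.

Repeating — each differentiation of $1/(u^2+a^2)^j$ produces $-2ja/(u^2+a^2)^{j+1}$ — and dividing through by $-2ja$ at each step yields, after $2$ differentiations in total,
$$\int_{0}^{\infty} \frac{1}{\left(a^{2} + u^{2}\right)^{3}} \, du = \frac{3 \pi}{16 a^{5}}.$$

Setting $a = 2$:
$$I = \frac{3 \pi}{512}.$$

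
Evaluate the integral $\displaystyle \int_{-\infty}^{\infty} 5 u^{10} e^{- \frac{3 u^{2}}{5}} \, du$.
$\frac{546875 \sqrt{15} \sqrt{\pi}}{864}$

Start from the elementary integral
$$J(a) = \int_{-\infty}^{\infty} 5 e^{- a u^{2}} \, du = \frac{5 \sqrt{\pi}}{\sqrt{a}}.$$

Differentiating under the integral sign brings down a factor of $(-u^2)$:
$$\frac{dJ}{da} = \int_{-\infty}^{\infty} - 5 u^{2} e^{- a u^{2}} \, du = - \frac{5 \sqrt{\pi}}{2 a^{\frac{3}{2}}}.$$

Repeating $5$ times in total — each differentiation brings down another $(-u^2)$ — gives
$$\frac{d^{5}J}{da^{5}} = \int_{-\infty}^{\infty} - 5 u^{10} e^{- a u^{2}} \, du = - \frac{4725 \sqrt{\pi}}{32 a^{\frac{11}{2}}},$$
and the integrand here is $(-1)^{5}$ times the target integrand, so $I = (-1)^{5}\,\frac{d^{5}J}{da^{5}} = \frac{4725 \sqrt{\pi}}{32 a^{\frac{11}{2}}}$.

Setting $a = \frac{3}{5}$:
$$I = \frac{546875 \sqrt{15} \sqrt{\pi}}{864}.$$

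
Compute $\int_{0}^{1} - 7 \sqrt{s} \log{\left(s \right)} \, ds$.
$\frac{28}{9}$

Consider the simpler parametrised integral
$$J(a) = \int_{0}^{1} - 7 s^{a} \, ds = - \frac{7}{a + 1}.$$

Differentiating under the integral sign brings down a factor of $\ln s$:
$$\frac{dJ}{da} = \int_{0}^{1} - 7 s^{a} \log{\left(s \right)} \, ds = \frac{7}{\left(a + 1\right)^{2}}.$$

The integral on the left is $I$, so $I = \frac{7}{\left(a + 1\right)^{2}}$.

Setting $a = \frac{1}{2}$:
$$I = \frac{28}{9}.$$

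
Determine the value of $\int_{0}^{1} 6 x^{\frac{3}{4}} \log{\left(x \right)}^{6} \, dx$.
$\frac{70778880}{823543}$

Consider the simpler parametrised integral
$$J(a) = \int_{0}^{1} 6 x^{a} \, dx = \frac{6}{a + 1}.$$

Differentiating under the integral sign brings down a factor of $\ln x$:
$$\frac{dJ}{da} = \int_{0}^{1} 6 x^{a} \log{\left(x \right)} \, dx = - \frac{6}{\left(a + 1\right)^{2}}.$$

Repeating $6$ times in total — each differentiation brings down another $\ln x$ — gives
$$\frac{d^{6}J}{da^{6}} = \int_{0}^{1} 6 x^{a} \log{\left(x \right)}^{6} \, dx = \frac{4320}{\left(a + 1\right)^{7}},$$
and the integrand here is exactly the target integrand, so $I = \frac{4320}{\left(a + 1\right)^{7}}$.

Setting $a = \frac{3}{4}$:
$$I = \frac{70778880}{823543}.$$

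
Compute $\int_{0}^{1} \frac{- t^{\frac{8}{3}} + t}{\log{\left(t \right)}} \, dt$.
$\log{\left(\frac{6}{11} \right)}$

Replace the exponent $1$ by a parameter $a$: let $I(a) = \int_{0}^{1} \frac{- t^{\frac{8}{3}} + t^{a}}{\log{\left(t \right)}} \, dt$.

Since $\dfrac{\partial}{\partial a}\,t^{a} = t^{a} \ln t$, the $\ln t$ in the denominator cancels and
$$\frac{dI}{da} = \int_{0}^{1} t^{a} \, dt = \left[\frac{t^{a+1}}{a+1}\right]_0^1 = \frac{1}{a + 1}.$$

Integrating with respect to $a$ gives $I(a) = \log{\left(\frac{3 a}{11} + \frac{3}{11} \right)} + C$.

At $a = \frac{8}{3}$ the integrand is identically $0$, so $I(\frac{8}{3}) = 0$. The closed form gives $0$, hence $C = 0$.

Setting $a = 1$:
$$I = \log{\left(\frac{6}{11} \right)}.$$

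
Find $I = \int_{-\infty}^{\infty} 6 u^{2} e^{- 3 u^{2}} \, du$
$\frac{\sqrt{3} \sqrt{\pi}}{3}$

Begin with the known integral
$$J(a) = \int_{-\infty}^{\infty} 6 e^{- a u^{2}} \, du = \frac{6 \sqrt{\pi}}{\sqrt{a}}.$$

Differentiating under the integral sign brings down a factor of $(-u^2)$:
$$\frac{dJ}{da} = \int_{-\infty}^{\infty} - 6 u^{2} e^{- a u^{2}} \, du = - \frac{3 \sqrt{\pi}}{a^{\frac{3}{2}}}.$$

The integral on the left is $-I$, so $I = \frac{3 \sqrt{\pi}}{a^{\frac{3}{2}}}$.

Setting $a = 3$:
$$I = \frac{\sqrt{3} \sqrt{\pi}}{3}.$$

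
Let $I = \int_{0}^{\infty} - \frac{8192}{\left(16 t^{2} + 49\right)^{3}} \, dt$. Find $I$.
$- \frac{384 \pi}{16807}$

Begin with the known result
$$J(a) = \int_{0}^{\infty} - \frac{2}{a^{2} + t^{2}} \, dt = - \frac{\pi}{a}.$$

Differentiating under the integral sign with respect to $a$,
$$\frac{dJ}{da} = \int_{0}^{\infty} \frac{4 a}{\left(a^{2} + t^{2}\right)^{2}} \, dt = \frac{\pi}{a^{2}},$$
so $\int_{0}^{\infty} - \frac{2}{\left(a^{2} + t^{2}\right)^{2}} \, dt = - \frac{\pi}{2 a^{3}}$.

Repeating — each differentiation of $1/(t^2+a^2)^j$ produces $-2ja/(t^2+a^2)^{j+1}$ — and dividing through by $-2ja$ at each step yields, after $2$ differentiations in total,
$$\int_{0}^{\infty} - \frac{2}{\left(a^{2} + t^{2}\right)^{3}} \, dt = - \frac{3 \pi}{8 a^{5}}.$$

Setting $a = \frac{7}{4}$:
$$I = - \frac{384 \pi}{16807}.$$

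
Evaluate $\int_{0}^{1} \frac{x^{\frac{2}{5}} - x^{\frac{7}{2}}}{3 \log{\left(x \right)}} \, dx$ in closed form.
$\log{\left(\frac{\sqrt[3]{42} \cdot 5^{\frac{2}{3}}}{15} \right)}$

Introduce a parameter $a$ in the exponent: let $I(a) = \int_{0}^{1} \frac{- x^{\frac{7}{2}} + x^{a}}{3 \log{\left(x \right)}} \, dx$.

Since $\dfrac{\partial}{\partial a}\,x^{a} = x^{a} \ln x$, the $\ln x$ in the denominator cancels and
$$\frac{dI}{da} = \int_{0}^{1} \frac{1}{3} x^{a} \, dx = \frac{1}{3} \left[\frac{x^{a+1}}{a+1}\right]_0^1 = \frac{1}{3 \left(a + 1\right)}.$$

Integrating with respect to $a$ gives $I(a) = \log{\left(\frac{\sqrt[3]{6} \sqrt[3]{a + 1}}{3} \right)} + C$.

At $a = \frac{7}{2}$ the integrand is identically $0$, so $I(\frac{7}{2}) = 0$. The closed form gives $0$, hence $C = 0$.

Setting $a = \frac{2}{5}$:
$$I = \log{\left(\frac{\sqrt[3]{42} \cdot 5^{\frac{2}{3}}}{15} \right)}.$$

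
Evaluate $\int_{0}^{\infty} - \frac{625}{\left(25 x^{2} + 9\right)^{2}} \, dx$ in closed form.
$- \frac{125 \pi}{108}$

Recall the elementary integral
$$J(a) = \int_{0}^{\infty} - \frac{1}{a^{2} + x^{2}} \, dx = - \frac{\pi}{2 a}.$$

Differentiating under the integral sign with respect to $a$,
$$\frac{dJ}{da} = \int_{0}^{\infty} \frac{2 a}{\left(a^{2} + x^{2}\right)^{2}} \, dx = \frac{\pi}{2 a^{2}},$$
so $\int_{0}^{\infty} - \frac{1}{\left(a^{2} + x^{2}\right)^{2}} \, dx = - \frac{\pi}{4 a^{3}}$.

Setting $a = \frac{3}{5}$:
$$I = - \frac{125 \pi}{108}.$$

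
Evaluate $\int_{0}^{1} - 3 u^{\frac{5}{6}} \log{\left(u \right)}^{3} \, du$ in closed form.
$\frac{23328}{14641}$

Start from the elementary integral
$$J(a) = \int_{0}^{1} - 3 u^{a} \, du = - \frac{3}{a + 1}.$$

Differentiating under the integral sign brings down a factor of $\ln u$:
$$\frac{dJ}{da} = \int_{0}^{1} - 3 u^{a} \log{\left(u \right)} \, du = \frac{3}{\left(a + 1\right)^{2}}.$$

Repeating $3$ times in total — each differentiation brings down another $\ln u$ — gives
$$\frac{d^{3}J}{da^{3}} = \int_{0}^{1} - 3 u^{a} \log{\left(u \right)}^{3} \, du = \frac{18}{\left(a + 1\right)^{4}},$$
and the integrand here is exactly the target integrand, so $I = \frac{18}{\left(a + 1\right)^{4}}$.

Setting $a = \frac{5}{6}$:
$$I = \frac{23328}{14641}.$$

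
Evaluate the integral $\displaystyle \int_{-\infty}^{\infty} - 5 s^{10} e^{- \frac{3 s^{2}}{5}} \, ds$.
$- \frac{546875 \sqrt{15} \sqrt{\pi}}{864}$

Begin with the known integral
$$J(a) = \int_{-\infty}^{\infty} - 5 e^{- a s^{2}} \, ds = - \frac{5 \sqrt{\pi}}{\sqrt{a}}.$$

Differentiating under the integral sign brings down a factor of $(-s^2)$:
$$\frac{dJ}{da} = \int_{-\infty}^{\infty} 5 s^{2} e^{- a s^{2}} \, ds = \frac{5 \sqrt{\pi}}{2 a^{\frac{3}{2}}}.$$

Repeating $5$ times in total — each differentiation brings down another $(-s^2)$ — gives
$$\frac{d^{5}J}{da^{5}} = \int_{-\infty}^{\infty} 5 s^{10} e^{- a s^{2}} \, ds = \frac{4725 \sqrt{\pi}}{32 a^{\frac{11}{2}}},$$
and the integrand here is $(-1)^{5}$ times the target integrand, so $I = (-1)^{5}\,\frac{d^{5}J}{da^{5}} = - \frac{4725 \sqrt{\pi}}{32 a^{\frac{11}{2}}}$.

Setting $a = \frac{3}{5}$:
$$I = - \frac{546875 \sqrt{15} \sqrt{\pi}}{864}.$$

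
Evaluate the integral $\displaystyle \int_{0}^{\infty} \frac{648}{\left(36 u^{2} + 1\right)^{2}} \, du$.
$27 \pi$

Start from the standard arctangent integral
$$J(a) = \int_{0}^{\infty} \frac{1}{2 \left(a^{2} + u^{2}\right)} \, du = \frac{\pi}{4 a}.$$

Differentiating under the integral sign with respect to $a$,
$$\frac{dJ}{da} = \int_{0}^{\infty} - \frac{a}{\left(a^{2} + u^{2}\right)^{2}} \, du = - \frac{\pi}{4 a^{2}},$$
so $\int_{0}^{\infty} \frac{1}{2 \left(a^{2} + u^{2}\right)^{2}} \, du = \frac{\pi}{8 a^{3}}$.

Setting $a = \frac{1}{6}$:
$$I = 27 \pi.$$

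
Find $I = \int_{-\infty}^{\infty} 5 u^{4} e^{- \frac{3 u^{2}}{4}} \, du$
$\frac{40 \sqrt{3} \sqrt{\pi}}{9}$

Start from the elementary integral
$$J(a) = \int_{-\infty}^{\infty} 5 e^{- a u^{2}} \, du = \frac{5 \sqrt{\pi}}{\sqrt{a}}.$$

Differentiating under the integral sign brings down a factor of $(-u^2)$:
$$\frac{dJ}{da} = \int_{-\infty}^{\infty} - 5 u^{2} e^{- a u^{2}} \, du = - \frac{5 \sqrt{\pi}}{2 a^{\frac{3}{2}}}.$$

Repeating twice in total — each differentiation brings down another $(-u^2)$ — gives
$$\frac{d^{2}J}{da^{2}} = \int_{-\infty}^{\infty} 5 u^{4} e^{- a u^{2}} \, du = \frac{15 \sqrt{\pi}}{4 a^{\frac{5}{2}}},$$
and the integrand here is exactly the target integrand, so $I = \frac{15 \sqrt{\pi}}{4 a^{\frac{5}{2}}}$.

Setting $a = \frac{3}{4}$:
$$I = \frac{40 \sqrt{3} \sqrt{\pi}}{9}.$$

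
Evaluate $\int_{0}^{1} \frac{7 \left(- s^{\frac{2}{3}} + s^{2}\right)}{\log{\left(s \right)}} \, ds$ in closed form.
$\log{\left(\frac{4782969}{78125} \right)}$

Replace the exponent $\frac{2}{3}$ by a parameter $a$: let $I(a) = \int_{0}^{1} \frac{7 \left(s^{2} - s^{a}\right)}{\log{\left(s \right)}} \, ds$.

Since $\dfrac{\partial}{\partial a}\,s^{a} = s^{a} \ln s$, the $\ln s$ in the denominator cancels and
$$\frac{dI}{da} = \int_{0}^{1} -7 s^{a} \, ds = -7 \left[\frac{s^{a+1}}{a+1}\right]_0^1 = - \frac{7}{a + 1}.$$

Integrating with respect to $a$ gives $I(a) = \log{\left(\frac{2187}{\left(a + 1\right)^{7}} \right)} + C$.

At $a = 2$ the integrand is identically $0$, so $I(2) = 0$. The closed form gives $0$, hence $C = 0$.

Setting $a = \frac{2}{3}$:
$$I = \log{\left(\frac{4782969}{78125} \right)}.$$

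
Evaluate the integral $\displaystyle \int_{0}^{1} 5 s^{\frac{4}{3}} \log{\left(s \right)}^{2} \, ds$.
$\frac{270}{343}$

Start from the elementary integral
$$J(a) = \int_{0}^{1} 5 s^{a} \, ds = \frac{5}{a + 1}.$$

Differentiating under the integral sign brings down a factor of $\ln s$:
$$\frac{dJ}{da} = \int_{0}^{1} 5 s^{a} \log{\left(s \right)} \, ds = - \frac{5}{\left(a + 1\right)^{2}}.$$

Repeating twice in total — each differentiation brings down another $\ln s$ — gives
$$\frac{d^{2}J}{da^{2}} = \int_{0}^{1} 5 s^{a} \log{\left(s \right)}^{2} \, ds = \frac{10}{\left(a + 1\right)^{3}},$$
and the integrand here is exactly the target integrand, so $I = \frac{10}{\left(a + 1\right)^{3}}$.

Setting $a = \frac{4}{3}$:
$$I = \frac{270}{343}.$$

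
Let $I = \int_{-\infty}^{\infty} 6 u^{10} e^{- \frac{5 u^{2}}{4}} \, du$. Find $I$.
$\frac{72576 \sqrt{5} \sqrt{\pi}}{3125}$

Start from the elementary integral
$$J(a) = \int_{-\infty}^{\infty} 6 e^{- a u^{2}} \, du = \frac{6 \sqrt{\pi}}{\sqrt{a}}.$$

Differentiating under the integral sign brings down a factor of $(-u^2)$:
$$\frac{dJ}{da} = \int_{-\infty}^{\infty} - 6 u^{2} e^{- a u^{2}} \, du = - \frac{3 \sqrt{\pi}}{a^{\frac{3}{2}}}.$$

Repeating $5$ times in total — each differentiation brings down another $(-u^2)$ — gives
$$\frac{d^{5}J}{da^{5}} = \int_{-\infty}^{\infty} - 6 u^{10} e^{- a u^{2}} \, du = - \frac{2835 \sqrt{\pi}}{16 a^{\frac{11}{2}}},$$
and the integrand here is $(-1)^{5}$ times the target integrand, so $I = (-1)^{5}\,\frac{d^{5}J}{da^{5}} = \frac{2835 \sqrt{\pi}}{16 a^{\frac{11}{2}}}$.

Setting $a = \frac{5}{4}$:
$$I = \frac{72576 \sqrt{5} \sqrt{\pi}}{3125}.$$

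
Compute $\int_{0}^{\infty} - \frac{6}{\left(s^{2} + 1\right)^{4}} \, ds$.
$- \frac{15 \pi}{16}$

Start from the standard arctangent integral
$$J(a) = \int_{0}^{\infty} - \frac{6}{a^{2} + s^{2}} \, ds = - \frac{3 \pi}{a}.$$

Differentiating under the integral sign with respect to $a$,
$$\frac{dJ}{da} = \int_{0}^{\infty} \frac{12 a}{\left(a^{2} + s^{2}\right)^{2}} \, ds = \frac{3 \pi}{a^{2}},$$
so $\int_{0}^{\infty} - \frac{6}{\left(a^{2} + s^{2}\right)^{2}} \, ds = - \frac{3 \pi}{2 a^{3}}$.

Repeating — each differentiation of $1/(s^2+a^2)^j$ produces $-2ja/(s^2+a^2)^{j+1}$ — and dividing through by $-2ja$ at each step yields, after $3$ differentiations in total,
$$\int_{0}^{\infty} - \frac{6}{\left(a^{2} + s^{2}\right)^{4}} \, ds = - \frac{15 \pi}{16 a^{7}}.$$

Setting $a = 1$:
$$I = - \frac{15 \pi}{16}.$$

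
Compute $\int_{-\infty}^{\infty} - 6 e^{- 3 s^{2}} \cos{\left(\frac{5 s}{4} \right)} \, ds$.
$- \frac{2 \sqrt{3} \sqrt{\pi}}{e^{\frac{25}{192}}}$

Define $I(b) = \int_{-\infty}^{\infty} - 6 e^{- 3 s^{2}} \cos{\left(b s \right)} \, ds$.

Differentiating under the integral sign,
$$I'(b) = \int_{-\infty}^{\infty} 6 s e^{- 3 s^{2}} \sin{\left(b s \right)} \, ds.$$

Integrate $\int_{-\infty}^{\infty} s \sin(b s)\, e^{- 3 s^{2}}\, ds$ by parts with $u = \sin(b s)$ and $dv = s\, e^{- 3 s^{2}}\, ds$, giving $v = - \frac{e^{- 3 s^{2}}}{6}$. The boundary term vanishes and
$$\int_{-\infty}^{\infty} s \sin(b s)\, e^{- 3 s^{2}}\, ds = \frac{b}{6} \int_{-\infty}^{\infty} \cos(b s)\, e^{- 3 s^{2}}\, ds,$$
so $I'(b) = - \frac{b}{6}\, I(b)$.

This is a separable first-order ODE; solving with the initial condition $I(0) = \int_{-\infty}^{\infty} - 6 e^{- 3 s^{2}}\,ds = - 2 \sqrt{3} \sqrt{\pi}$ gives
$$I(b) = - 2 \sqrt{3} \sqrt{\pi} e^{- \frac{b^{2}}{12}}.$$

Setting $b = \frac{5}{4}$:
$$I = - \frac{2 \sqrt{3} \sqrt{\pi}}{e^{\frac{25}{192}}}.$$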